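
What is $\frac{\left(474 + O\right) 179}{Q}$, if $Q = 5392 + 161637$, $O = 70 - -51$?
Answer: $\frac{106505}{167029} \approx 0.63764$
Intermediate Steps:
$O = 121$ ($O = 70 + 51 = 121$)
$Q = 167029$
$\frac{\left(474 + O\right) 179}{Q} = \frac{\left(474 + 121\right) 179}{167029} = 595 \cdot 179 \cdot \frac{1}{167029} = 106505 \cdot \frac{1}{167029} = \frac{106505}{167029}$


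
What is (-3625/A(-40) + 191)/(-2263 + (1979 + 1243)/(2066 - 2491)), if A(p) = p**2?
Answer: -5133575/61759808 ≈ -0.083122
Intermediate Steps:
(-3625/A(-40) + 191)/(-2263 + (1979 + 1243)/(2066 - 2491)) = (-3625/((-40)**2) + 191)/(-2263 + (1979 + 1243)/(2066 - 2491)) = (-3625/1600 + 191)/(-2263 + 3222/(-425)) = (-3625*1/1600 + 191)/(-2263 + 3222*(-1/425)) = (-145/64 + 191)/(-2263 - 3222/425) = 12079/(64*(-964997/425)) = (12079/64)*(-425/964997) = -5133575/61759808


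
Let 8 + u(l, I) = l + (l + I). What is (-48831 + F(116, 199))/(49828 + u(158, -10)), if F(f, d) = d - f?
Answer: -24374/25063 ≈ -0.97251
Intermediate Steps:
u(l, I) = -8 + I + 2*l (u(l, I) = -8 + (l + (l + I)) = -8 + (l + (I + l)) = -8 + (I + 2*l) = -8 + I + 2*l)
(-48831 + F(116, 199))/(49828 + u(158, -10)) = (-48831 + (199 - 1*116))/(49828 + (-8 - 10 + 2*158)) = (-48831 + (199 - 116))/(49828 + (-8 - 10 + 316)) = (-48831 + 83)/(49828 + 298) = -48748/50126 = -48748*1/50126 = -24374/25063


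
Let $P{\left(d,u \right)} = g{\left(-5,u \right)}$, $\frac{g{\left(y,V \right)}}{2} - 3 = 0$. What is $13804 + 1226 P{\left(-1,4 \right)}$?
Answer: $21160$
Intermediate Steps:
$g{\left(y,V \right)} = 6$ ($g{\left(y,V \right)} = 6 + 2 \cdot 0 = 6 + 0 = 6$)
$P{\left(d,u \right)} = 6$
$13804 + 1226 P{\left(-1,4 \right)} = 13804 + 1226 \cdot 6 = 13804 + 7356 = 21160$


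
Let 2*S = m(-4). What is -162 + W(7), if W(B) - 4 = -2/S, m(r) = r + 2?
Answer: -156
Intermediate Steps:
m(r) = 2 + r
S = -1 (S = (2 - 4)/2 = (½)*(-2) = -1)
W(B) = 6 (W(B) = 4 - 2/(-1) = 4 - 2*(-1) = 4 + 2 = 6)
-162 + W(7) = -162 + 6 = -156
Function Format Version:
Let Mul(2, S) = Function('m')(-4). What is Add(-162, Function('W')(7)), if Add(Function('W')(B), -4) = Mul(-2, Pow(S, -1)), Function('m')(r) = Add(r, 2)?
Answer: -156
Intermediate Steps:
Function('m')(r) = Add(2, r)
S = -1 (S = Mul(Rational(1, 2), Add(2, -4)) = Mul(Rational(1, 2), -2) = -1)
Function('W')(B) = 6 (Function('W')(B) = Add(4, Mul(-2, Pow(-1, -1))) = Add(4, Mul(-2, -1)) = Add(4, 2) = 6)
Add(-162, Function('W')(7)) = Add(-162, 6) = -156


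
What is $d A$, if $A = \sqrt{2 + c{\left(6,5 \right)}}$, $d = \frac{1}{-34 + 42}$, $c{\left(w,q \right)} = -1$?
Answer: $\frac{1}{8} \approx 0.125$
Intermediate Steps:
$d = \frac{1}{8} \approx 0.125$
$A = 1$ ($A = \sqrt{2 - 1} = \sqrt{1} = 1$)
$d A = \frac{1}{8} \cdot 1 = \frac{1}{8}$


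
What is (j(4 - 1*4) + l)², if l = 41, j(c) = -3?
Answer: 1444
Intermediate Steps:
(j(4 - 1*4) + l)² = (-3 + 41)² = 38² = 1444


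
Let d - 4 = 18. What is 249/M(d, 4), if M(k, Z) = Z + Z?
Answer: 249/8 ≈ 31.125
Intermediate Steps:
d = 22 (d = 4 + 18 = 22)
M(k, Z) = 2*Z
249/M(d, 4) = 249/((2*4)) = 249/8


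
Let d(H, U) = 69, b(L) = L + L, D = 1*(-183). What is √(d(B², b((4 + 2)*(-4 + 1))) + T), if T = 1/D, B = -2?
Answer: √2310558/183 ≈ 8.3063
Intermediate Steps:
D = -183
b(L) = 2*L
T = -1/183 (T = 1/(-183) = -1/183 ≈ -0.0054645)
√(d(B², b((4 + 2)*(-4 + 1))) + T) = √(69 - 1/183) = √(12626/183) = √2310558/183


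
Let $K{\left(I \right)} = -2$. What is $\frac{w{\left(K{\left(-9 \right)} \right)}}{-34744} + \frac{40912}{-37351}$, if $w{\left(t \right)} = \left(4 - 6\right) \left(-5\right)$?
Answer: $- \frac{710910019}{648861572} \approx -1.0956$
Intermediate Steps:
$w{\left(t \right)} = 10$ ($w{\left(t \right)} = \left(-2\right) \left(-5\right) = 10$)
$\frac{w{\left(K{\left(-9 \right)} \right)}}{-34744} + \frac{40912}{-37351} = \frac{10}{-34744} + \frac{40912}{-37351} = 10 \left(- \frac{1}{34744}\right) + 40912 \left(- \frac{1}{37351}\right) = - \frac{5}{17372} - \frac{40912}{37351} = - \frac{710910019}{648861572}$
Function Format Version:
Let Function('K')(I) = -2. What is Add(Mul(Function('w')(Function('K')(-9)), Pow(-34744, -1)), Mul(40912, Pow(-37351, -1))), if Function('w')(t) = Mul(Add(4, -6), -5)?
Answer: Rational(-710910019, 648861572) ≈ -1.0956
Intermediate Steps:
Function('w')(t) = 10 (Function('w')(t) = Mul(-2, -5) = 10)
Add(Mul(Function('w')(Function('K')(-9)), Pow(-34744, -1)), Mul(40912, Pow(-37351, -1))) = Add(Mul(10, Pow(-34744, -1)), Mul(40912, Pow(-37351, -1))) = Add(Mul(10, Rational(-1, 34744)), Mul(40912, Rational(-1, 37351))) = Add(Rational(-5, 17372), Rational(-40912, 37351)) = Rational(-710910019, 648861572)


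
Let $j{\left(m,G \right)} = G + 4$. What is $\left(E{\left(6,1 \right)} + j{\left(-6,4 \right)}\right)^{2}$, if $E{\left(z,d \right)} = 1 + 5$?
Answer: $196$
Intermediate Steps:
$E{\left(z,d \right)} = 6$
$j{\left(m,G \right)} = 4 + G$
$\left(E{\left(6,1 \right)} + j{\left(-6,4 \right)}\right)^{2} = \left(6 + \left(4 + 4\right)\right)^{2} = \left(6 + 8\right)^{2} = 14^{2} = 196$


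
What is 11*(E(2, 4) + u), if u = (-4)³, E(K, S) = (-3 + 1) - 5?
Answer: -781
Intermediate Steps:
E(K, S) = -7 (E(K, S) = -2 - 5 = -7)
u = -64
11*(E(2, 4) + u) = 11*(-7 - 64) = 11*(-71) = -781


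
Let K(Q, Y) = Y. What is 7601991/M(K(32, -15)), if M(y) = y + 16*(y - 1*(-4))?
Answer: -39801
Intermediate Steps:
M(y) = 64 + 17*y (M(y) = y + 16*(y + 4) = y + 16*(4 + y) = y + (64 + 16*y) = 64 + 17*y)
7601991/M(K(32, -15)) = 7601991/(64 + 17*(-15)) = 7601991/(64 - 255) = 7601991/(-191) = 7601991*(-1/191) = -39801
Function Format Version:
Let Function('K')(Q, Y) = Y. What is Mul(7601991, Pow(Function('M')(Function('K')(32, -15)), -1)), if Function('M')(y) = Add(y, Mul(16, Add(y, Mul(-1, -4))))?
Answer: -39801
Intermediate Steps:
Function('M')(y) = Add(64, Mul(17, y)) (Function('M')(y) = Add(y, Mul(16, Add(y, 4))) = Add(y, Mul(16, Add(4, y))) = Add(y, Add(64, Mul(16, y))) = Add(64, Mul(17, y)))
Mul(7601991, Pow(Function('M')(Function('K')(32, -15)), -1)) = Mul(7601991, Pow(Add(64, Mul(17, -15)), -1)) = Mul(7601991, Pow(Add(64, -255), -1)) = Mul(7601991, Pow(-191, -1)) = Mul(7601991, Rational(-1, 191)) = -39801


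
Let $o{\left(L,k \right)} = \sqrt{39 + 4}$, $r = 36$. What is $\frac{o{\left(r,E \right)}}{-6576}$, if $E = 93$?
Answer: $- \frac{\sqrt{43}}{6576} \approx -0.00099718$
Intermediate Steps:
$o{\left(L,k \right)} = \sqrt{43}$
$\frac{o{\left(r,E \right)}}{-6576} = \frac{\sqrt{43}}{-6576} = \sqrt{43} \left(- \frac{1}{6576}\right) = - \frac{\sqrt{43}}{6576}$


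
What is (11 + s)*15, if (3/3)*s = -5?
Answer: 90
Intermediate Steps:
s = -5
(11 + s)*15 = (11 - 5)*15 = 6*15 = 90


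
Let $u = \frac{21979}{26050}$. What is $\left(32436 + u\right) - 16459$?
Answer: $\frac{416222829}{26050} \approx 15978.0$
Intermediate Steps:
$u = \frac{21979}{26050}$ ($u = 21979 \cdot \frac{1}{26050} = \frac{21979}{26050} \approx 0.84372$)
$\left(32436 + u\right) - 16459 = \left(32436 + \frac{21979}{26050}\right) - 16459 = \frac{844979779}{26050} - 16459 = \frac{416222829}{26050}$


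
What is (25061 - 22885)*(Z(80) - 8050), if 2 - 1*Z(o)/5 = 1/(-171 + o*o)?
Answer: -108976615040/6229 ≈ -1.7495e+7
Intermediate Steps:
Z(o) = 10 - 5/(-171 + o²) (Z(o) = 10 - 5/(-171 + o*o) = 10 - 5/(-171 + o²))
(25061 - 22885)*(Z(80) - 8050) = (25061 - 22885)*(5*(-343 + 2*80²)/(-171 + 80²) - 8050) = 2176*(5*(-343 + 2*6400)/(-171 + 6400) - 8050) = 2176*(5*(-343 + 12800)/6229 - 8050) = 2176*(5*(1/6229)*12457 - 8050) = 2176*(62285/6229 - 8050) = 2176*(-50081165/6229) = -108976615040/6229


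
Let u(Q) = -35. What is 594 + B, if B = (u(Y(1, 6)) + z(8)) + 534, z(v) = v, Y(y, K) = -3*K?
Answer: 1101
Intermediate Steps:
B = 507 (B = (-35 + 8) + 534 = -27 + 534 = 507)
594 + B = 594 + 507 = 1101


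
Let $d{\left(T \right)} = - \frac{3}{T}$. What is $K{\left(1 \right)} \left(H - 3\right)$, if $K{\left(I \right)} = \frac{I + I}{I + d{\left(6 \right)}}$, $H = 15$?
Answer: $48$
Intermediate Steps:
$K{\left(I \right)} = \frac{2 I}{- \frac{1}{2} + I}$ ($K{\left(I \right)} = \frac{I + I}{I - \frac{3}{6}} = \frac{2 I}{I - \frac{1}{2}} = \frac{2 I}{- \frac{1}{2} + I}$)
$K{\left(1 \right)} \left(H - 3\right) = 4 \cdot 1 \frac{1}{-1 + 2 \cdot 1} \left(15 - 3\right) = 4 \cdot 1 \frac{1}{-1 + 2} \cdot 12 = 4 \cdot 1 \cdot 1^{-1} \cdot 12 = 4 \cdot 1 \cdot 1 \cdot 12 = 4 \cdot 12 = 48$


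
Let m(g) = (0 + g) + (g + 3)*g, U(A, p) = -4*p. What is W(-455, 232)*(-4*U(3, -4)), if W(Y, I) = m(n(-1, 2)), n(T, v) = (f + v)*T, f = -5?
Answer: -1344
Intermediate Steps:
n(T, v) = T*(-5 + v) (n(T, v) = (-5 + v)*T = T*(-5 + v))
m(g) = g + g*(3 + g) (m(g) = g + (3 + g)*g = g + g*(3 + g))
W(Y, I) = 21 (W(Y, I) = (-(-5 + 2))*(4 - (-5 + 2)) = (-1*(-3))*(4 - 1*(-3)) = 3*(4 + 3) = 3*7 = 21)
W(-455, 232)*(-4*U(3, -4)) = 21*(-(-16)*(-4)) = 21*(-4*16) = 21*(-64) = -1344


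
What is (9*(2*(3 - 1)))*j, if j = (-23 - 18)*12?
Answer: -17712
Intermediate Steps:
j = -492 (j = -41*12 = -492)
(9*(2*(3 - 1)))*j = (9*(2*(3 - 1)))*(-492) = (9*(2*2))*(-492) = (9*4)*(-492) = 36*(-492) = -17712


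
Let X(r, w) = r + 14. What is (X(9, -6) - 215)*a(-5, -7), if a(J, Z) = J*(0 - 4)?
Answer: -3840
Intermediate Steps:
X(r, w) = 14 + r
a(J, Z) = -4*J (a(J, Z) = J*(-4) = -4*J)
(X(9, -6) - 215)*a(-5, -7) = ((14 + 9) - 215)*(-4*(-5)) = (23 - 215)*20 = -192*20 = -3840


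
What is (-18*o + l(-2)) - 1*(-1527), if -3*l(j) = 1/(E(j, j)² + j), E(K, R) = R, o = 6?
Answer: 8513/6 ≈ 1418.8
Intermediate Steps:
l(j) = -1/(3*(j + j²)) (l(j) = -1/(3*(j² + j)) = -1/(3*(j + j²)))
(-18*o + l(-2)) - 1*(-1527) = (-18*6 - ⅓/(-2*(1 - 2))) - 1*(-1527) = (-108 - ⅓*(-½)/(-1)) + 1527 = (-108 - ⅓*(-½)*(-1)) + 1527 = (-108 - ⅙) + 1527 = -649/6 + 1527 = 8513/6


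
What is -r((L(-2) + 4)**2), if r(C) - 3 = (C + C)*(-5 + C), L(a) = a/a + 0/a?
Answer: -1003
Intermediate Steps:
L(a) = 1 (L(a) = 1 + 0 = 1)
r(C) = 3 + 2*C*(-5 + C) (r(C) = 3 + (C + C)*(-5 + C) = 3 + (2*C)*(-5 + C) = 3 + 2*C*(-5 + C))
-r((L(-2) + 4)**2) = -(3 - 10*(1 + 4)**2 + 2*((1 + 4)**2)**2) = -(3 - 10*5**2 + 2*(5**2)**2) = -(3 - 10*25 + 2*25**2) = -(3 - 250 + 2*625) = -(3 - 250 + 1250) = -1*1003 = -1003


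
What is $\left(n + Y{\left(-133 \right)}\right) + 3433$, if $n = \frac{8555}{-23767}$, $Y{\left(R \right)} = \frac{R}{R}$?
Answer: $\frac{81607323}{23767} \approx 3433.6$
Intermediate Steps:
$Y{\left(R \right)} = 1$
$n = - \frac{8555}{23767}$ ($n = 8555 \left(- \frac{1}{23767}\right) = - \frac{8555}{23767} \approx -0.35995$)
$\left(n + Y{\left(-133 \right)}\right) + 3433 = \left(- \frac{8555}{23767} + 1\right) + 3433 = \frac{15212}{23767} + 3433 = \frac{81607323}{23767}$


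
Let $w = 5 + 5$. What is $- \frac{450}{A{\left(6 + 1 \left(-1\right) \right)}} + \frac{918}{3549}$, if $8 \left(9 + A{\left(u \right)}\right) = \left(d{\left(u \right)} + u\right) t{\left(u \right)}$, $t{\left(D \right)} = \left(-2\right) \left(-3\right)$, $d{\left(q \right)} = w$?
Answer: $- \frac{236294}{1183} \approx -199.74$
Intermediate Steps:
$w = 10$
$d{\left(q \right)} = 10$
$t{\left(D \right)} = 6$
$A{\left(u \right)} = - \frac{3}{2} + \frac{3 u}{4}$ ($A{\left(u \right)} = -9 + \frac{\left(10 + u\right) 6}{8} = -9 + \frac{60 + 6 u}{8} = -9 + \left(\frac{15}{2} + \frac{3 u}{4}\right) = - \frac{3}{2} + \frac{3 u}{4}$)
$- \frac{450}{A{\left(6 + 1 \left(-1\right) \right)}} + \frac{918}{3549} = - \frac{450}{- \frac{3}{2} + \frac{3 \left(6 + 1 \left(-1\right)\right)}{4}} + \frac{918}{3549} = - \frac{450}{- \frac{3}{2} + \frac{3 \left(6 - 1\right)}{4}} + 918 \cdot \frac{1}{3549} = - \frac{450}{- \frac{3}{2} + \frac{3}{4} \cdot 5} + \frac{306}{1183} = - \frac{450}{- \frac{3}{2} + \frac{15}{4}} + \frac{306}{1183} = - \frac{450}{\frac{9}{4}} + \frac{306}{1183} = \left(-450\right) \frac{4}{9} + \frac{306}{1183} = -200 + \frac{306}{1183} = - \frac{236294}{1183}$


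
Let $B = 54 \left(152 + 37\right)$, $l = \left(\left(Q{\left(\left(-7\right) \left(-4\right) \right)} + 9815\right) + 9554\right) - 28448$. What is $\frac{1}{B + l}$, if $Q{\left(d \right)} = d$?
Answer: $\frac{1}{1155} \approx 0.0008658$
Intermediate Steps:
$l = -9051$ ($l = \left(\left(\left(-7\right) \left(-4\right) + 9815\right) + 9554\right) - 28448 = \left(\left(28 + 9815\right) + 9554\right) - 28448 = \left(9843 + 9554\right) - 28448 = 19397 - 28448 = -9051$)
$B = 10206$ ($B = 54 \cdot 189 = 10206$)
$\frac{1}{B + l} = \frac{1}{10206 - 9051} = \frac{1}{1155}$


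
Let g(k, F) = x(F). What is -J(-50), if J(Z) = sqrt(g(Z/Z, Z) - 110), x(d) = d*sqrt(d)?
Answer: -sqrt(-110 - 250*I*sqrt(2)) ≈ -11.408 + 15.496*I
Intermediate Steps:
x(d) = d**(3/2)
g(k, F) = F**(3/2)
J(Z) = sqrt(-110 + Z**(3/2)) (J(Z) = sqrt(Z**(3/2) - 110) = sqrt(-110 + Z**(3/2)))
-J(-50) = -sqrt(-110 + (-50)**(3/2)) = -sqrt(-110 - 250*I*sqrt(2))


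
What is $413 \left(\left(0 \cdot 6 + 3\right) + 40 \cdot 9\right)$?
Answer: $149919$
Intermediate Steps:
$413 \left(\left(0 \cdot 6 + 3\right) + 40 \cdot 9\right) = 413 \left(\left(0 + 3\right) + 360\right) = 413 \left(3 + 360\right) = 413 \cdot 363 = 149919$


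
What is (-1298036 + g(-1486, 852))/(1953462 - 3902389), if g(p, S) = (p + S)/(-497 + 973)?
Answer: 308932885/463844626 ≈ 0.66603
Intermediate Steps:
g(p, S) = S/476 + p/476 (g(p, S) = (S + p)/476 = (S + p)*(1/476) = S/476 + p/476)
(-1298036 + g(-1486, 852))/(1953462 - 3902389) = (-1298036 + ((1/476)*852 + (1/476)*(-1486)))/(1953462 - 3902389) = (-1298036 + (213/119 - 743/238))/(-1948927) = (-1298036 - 317/238)*(-1/1948927) = -308932885/238*(-1/1948927) = 308932885/463844626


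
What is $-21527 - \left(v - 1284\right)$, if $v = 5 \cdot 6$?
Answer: $-20273$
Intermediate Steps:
$v = 30$
$-21527 - \left(v - 1284\right) = -21527 - \left(30 - 1284\right) = -21527 - -1254 = -21527 + 1254 = -20273$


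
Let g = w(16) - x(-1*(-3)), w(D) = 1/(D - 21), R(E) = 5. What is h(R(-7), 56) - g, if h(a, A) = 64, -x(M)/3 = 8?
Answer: 201/5 ≈ 40.200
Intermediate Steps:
x(M) = -24 (x(M) = -3*8 = -24)
w(D) = 1/(-21 + D)
g = 119/5 (g = 1/(-21 + 16) - 1*(-24) = 1/(-5) + 24 = -⅕ + 24 = 119/5 ≈ 23.800)
h(R(-7), 56) - g = 64 - 1*119/5 = 64 - 119/5 = 201/5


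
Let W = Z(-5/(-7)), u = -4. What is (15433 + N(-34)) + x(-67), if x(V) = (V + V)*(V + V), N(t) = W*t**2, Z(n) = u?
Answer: 28765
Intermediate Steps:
Z(n) = -4
W = -4
N(t) = -4*t**2
x(V) = 4*V**2 (x(V) = (2*V)*(2*V) = 4*V**2)
(15433 + N(-34)) + x(-67) = (15433 - 4*(-34)**2) + 4*(-67)**2 = (15433 - 4*1156) + 4*4489 = (15433 - 4624) + 17956 = 10809 + 17956 = 28765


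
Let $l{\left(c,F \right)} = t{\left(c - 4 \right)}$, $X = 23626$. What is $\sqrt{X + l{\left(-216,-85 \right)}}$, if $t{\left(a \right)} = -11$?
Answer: $\sqrt{23615} \approx 153.67$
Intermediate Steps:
$l{\left(c,F \right)} = -11$
$\sqrt{X + l{\left(-216,-85 \right)}} = \sqrt{23626 - 11} = \sqrt{23615}$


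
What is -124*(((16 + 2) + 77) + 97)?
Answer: -23808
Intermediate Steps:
-124*(((16 + 2) + 77) + 97) = -124*((18 + 77) + 97) = -124*(95 + 97) = -124*192 = -23808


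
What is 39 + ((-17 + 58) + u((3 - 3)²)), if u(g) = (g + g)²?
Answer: 80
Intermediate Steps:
u(g) = 4*g² (u(g) = (2*g)² = 4*g²)
39 + ((-17 + 58) + u((3 - 3)²)) = 39 + ((-17 + 58) + 4*((3 - 3)²)²) = 39 + (41 + 4*(0²)²) = 39 + (41 + 4*0²) = 39 + (41 + 4*0) = 39 + (41 + 0) = 39 + 41 = 80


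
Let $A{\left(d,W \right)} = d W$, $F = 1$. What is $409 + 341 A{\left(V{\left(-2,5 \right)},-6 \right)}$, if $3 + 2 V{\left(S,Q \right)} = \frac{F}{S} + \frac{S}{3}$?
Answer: $\frac{9343}{2} \approx 4671.5$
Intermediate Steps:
$V{\left(S,Q \right)} = - \frac{3}{2} + \frac{1}{2 S} + \frac{S}{6}$ ($V{\left(S,Q \right)} = - \frac{3}{2} + \frac{1 \frac{1}{S} + \frac{S}{3}}{2} = - \frac{3}{2} + \frac{\frac{1}{S} + S \frac{1}{3}}{2} = - \frac{3}{2} + \frac{\frac{1}{S} + \frac{S}{3}}{2} = - \frac{3}{2} + \left(\frac{1}{2 S} + \frac{S}{6}\right) = - \frac{3}{2} + \frac{1}{2 S} + \frac{S}{6}$)
$A{\left(d,W \right)} = W d$
$409 + 341 A{\left(V{\left(-2,5 \right)},-6 \right)} = 409 + 341 \left(- 6 \frac{3 - 2 \left(-9 - 2\right)}{6 \left(-2\right)}\right) = 409 + 341 \left(- 6 \cdot \frac{1}{6} \left(- \frac{1}{2}\right) \left(3 - -22\right)\right) = 409 + 341 \left(- 6 \cdot \frac{1}{6} \left(- \frac{1}{2}\right) \left(3 + 22\right)\right) = 409 + 341 \left(- 6 \cdot \frac{1}{6} \left(- \frac{1}{2}\right) 25\right) = 409 + 341 \left(\left(-6\right) \left(- \frac{25}{12}\right)\right) = 409 + 341 \cdot \frac{25}{2} = 409 + \frac{8525}{2} = \frac{9343}{2}$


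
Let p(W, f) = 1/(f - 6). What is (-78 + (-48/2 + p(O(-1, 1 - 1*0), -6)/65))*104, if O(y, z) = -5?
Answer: -159122/15 ≈ -10608.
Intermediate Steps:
p(W, f) = 1/(-6 + f)
(-78 + (-48/2 + p(O(-1, 1 - 1*0), -6)/65))*104 = (-78 + (-48/2 + 1/(-6 - 6*65)))*104 = (-78 + (-48*1/2 + (1/65)/(-12)))*104 = (-78 + (-24 - 1/12*1/65))*104 = (-78 + (-24 - 1/780))*104 = (-78 - 18721/780)*104 = -79561/780*104 = -159122/15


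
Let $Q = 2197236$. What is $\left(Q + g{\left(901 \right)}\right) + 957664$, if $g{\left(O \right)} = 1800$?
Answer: $3156700$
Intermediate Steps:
$\left(Q + g{\left(901 \right)}\right) + 957664 = \left(2197236 + 1800\right) + 957664 = 2199036 + 957664 = 3156700$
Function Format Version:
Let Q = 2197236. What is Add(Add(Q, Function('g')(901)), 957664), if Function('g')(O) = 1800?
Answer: 3156700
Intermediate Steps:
Add(Add(Q, Function('g')(901)), 957664) = Add(Add(2197236, 1800), 957664) = Add(2199036, 957664) = 3156700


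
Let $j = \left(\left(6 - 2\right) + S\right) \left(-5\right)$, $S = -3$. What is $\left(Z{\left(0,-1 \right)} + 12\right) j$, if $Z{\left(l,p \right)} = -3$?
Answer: $-45$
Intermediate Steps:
$j = -5$ ($j = \left(\left(6 - 2\right) - 3\right) \left(-5\right) = \left(4 - 3\right) \left(-5\right) = 1 \left(-5\right) = -5$)
$\left(Z{\left(0,-1 \right)} + 12\right) j = \left(-3 + 12\right) \left(-5\right) = 9 \left(-5\right) = -45$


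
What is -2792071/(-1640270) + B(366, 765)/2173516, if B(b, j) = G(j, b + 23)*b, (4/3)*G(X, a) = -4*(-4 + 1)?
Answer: 759251755127/445644136165 ≈ 1.7037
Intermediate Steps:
G(X, a) = 9 (G(X, a) = 3*(-4*(-4 + 1))/4 = 3*(-4*(-3))/4 = (¾)*12 = 9)
B(b, j) = 9*b
-2792071/(-1640270) + B(366, 765)/2173516 = -2792071/(-1640270) + (9*366)/2173516 = -2792071*(-1/1640270) + 3294*(1/2173516) = 2792071/1640270 + 1647/1086758 = 759251755127/445644136165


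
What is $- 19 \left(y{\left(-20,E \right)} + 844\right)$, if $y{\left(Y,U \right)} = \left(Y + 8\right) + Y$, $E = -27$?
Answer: $-15428$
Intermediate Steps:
$y{\left(Y,U \right)} = 8 + 2 Y$ ($y{\left(Y,U \right)} = \left(8 + Y\right) + Y = 8 + 2 Y$)
$- 19 \left(y{\left(-20,E \right)} + 844\right) = - 19 \left(\left(8 + 2 \left(-20\right)\right) + 844\right) = - 19 \left(\left(8 - 40\right) + 844\right) = - 19 \left(-32 + 844\right) = \left(-19\right) 812 = -15428$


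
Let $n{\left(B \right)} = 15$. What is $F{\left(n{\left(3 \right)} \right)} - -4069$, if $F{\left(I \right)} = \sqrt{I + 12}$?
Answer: $4069 + 3 \sqrt{3} \approx 4074.2$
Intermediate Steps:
$F{\left(I \right)} = \sqrt{12 + I}$
$F{\left(n{\left(3 \right)} \right)} - -4069 = \sqrt{12 + 15} - -4069 = \sqrt{27} + 4069 = 3 \sqrt{3} + 4069 = 4069 + 3 \sqrt{3}$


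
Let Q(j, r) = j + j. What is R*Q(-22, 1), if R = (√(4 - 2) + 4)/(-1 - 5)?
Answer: 88/3 + 22*√2/3 ≈ 39.704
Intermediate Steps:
Q(j, r) = 2*j
R = -⅔ - √2/6 (R = (√2 + 4)/(-6) = (4 + √2)*(-⅙) = -⅔ - √2/6 ≈ -0.90237)
R*Q(-22, 1) = (-⅔ - √2/6)*(2*(-22)) = (-⅔ - √2/6)*(-44) = 88/3 + 22*√2/3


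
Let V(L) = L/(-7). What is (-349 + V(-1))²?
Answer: 5963364/49 ≈ 1.2170e+5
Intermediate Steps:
V(L) = -L/7 (V(L) = L*(-⅐) = -L/7)
(-349 + V(-1))² = (-349 - ⅐*(-1))² = (-349 + ⅐)² = (-2442/7)² = 5963364/49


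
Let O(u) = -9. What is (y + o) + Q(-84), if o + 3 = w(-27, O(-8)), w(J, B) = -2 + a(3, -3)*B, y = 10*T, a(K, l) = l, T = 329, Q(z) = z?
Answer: 3228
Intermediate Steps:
y = 3290 (y = 10*329 = 3290)
w(J, B) = -2 - 3*B
o = 22 (o = -3 + (-2 - 3*(-9)) = -3 + (-2 + 27) = -3 + 25 = 22)
(y + o) + Q(-84) = (3290 + 22) - 84 = 3312 - 84 = 3228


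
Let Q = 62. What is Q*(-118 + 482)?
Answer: 22568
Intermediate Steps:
Q*(-118 + 482) = 62*(-118 + 482) = 62*364 = 22568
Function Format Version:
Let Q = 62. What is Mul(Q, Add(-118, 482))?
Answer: 22568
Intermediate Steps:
Mul(Q, Add(-118, 482)) = Mul(62, Add(-118, 482)) = Mul(62, 364) = 22568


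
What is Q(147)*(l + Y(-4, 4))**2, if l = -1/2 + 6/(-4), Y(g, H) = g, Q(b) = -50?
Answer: -1800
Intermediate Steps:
l = -2 (l = -1*1/2 + 6*(-1/4) = -1/2 - 3/2 = -2)
Q(147)*(l + Y(-4, 4))**2 = -50*(-2 - 4)**2 = -50*(-6)**2 = -50*36 = -1800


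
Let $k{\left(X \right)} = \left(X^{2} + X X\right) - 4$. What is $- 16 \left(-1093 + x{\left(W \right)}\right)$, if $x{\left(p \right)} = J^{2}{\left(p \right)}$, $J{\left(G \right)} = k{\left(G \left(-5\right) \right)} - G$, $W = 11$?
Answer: $-582722112$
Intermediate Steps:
$k{\left(X \right)} = -4 + 2 X^{2}$ ($k{\left(X \right)} = \left(X^{2} + X^{2}\right) - 4 = 2 X^{2} - 4 = -4 + 2 X^{2}$)
$J{\left(G \right)} = -4 - G + 50 G^{2}$ ($J{\left(G \right)} = \left(-4 + 2 \left(G \left(-5\right)\right)^{2}\right) - G = \left(-4 + 2 \left(- 5 G\right)^{2}\right) - G = \left(-4 + 2 \cdot 25 G^{2}\right) - G = \left(-4 + 50 G^{2}\right) - G = -4 - G + 50 G^{2}$)
$x{\left(p \right)} = \left(-4 - p + 50 p^{2}\right)^{2}$
$- 16 \left(-1093 + x{\left(W \right)}\right) = - 16 \left(-1093 + \left(4 + 11 - 50 \cdot 11^{2}\right)^{2}\right) = - 16 \left(-1093 + \left(4 + 11 - 6050\right)^{2}\right) = - 16 \left(-1093 + \left(-6035\right)^{2}\right) = - 16 \left(-1093 + 36421225\right) = \left(-16\right) 36420132 = -582722112$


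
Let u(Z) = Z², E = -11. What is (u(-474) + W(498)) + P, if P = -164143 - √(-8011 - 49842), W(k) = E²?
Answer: 60654 - I*√57853 ≈ 60654.0 - 240.53*I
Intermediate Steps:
W(k) = 121 (W(k) = (-11)² = 121)
P = -164143 - I*√57853 (P = -164143 - √(-57853) = -164143 - I*√57853 ≈ -1.6414e+5 - 240.53*I)
(u(-474) + W(498)) + P = ((-474)² + 121) + (-164143 - I*√57853) = (224676 + 121) + (-164143 - I*√57853) = 224797 + (-164143 - I*√57853) = 60654 - I*√57853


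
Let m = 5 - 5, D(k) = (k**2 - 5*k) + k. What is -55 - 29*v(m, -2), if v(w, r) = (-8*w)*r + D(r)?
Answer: -403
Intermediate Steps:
D(k) = k**2 - 4*k
m = 0
v(w, r) = r*(-4 + r) - 8*r*w (v(w, r) = (-8*w)*r + r*(-4 + r) = -8*r*w + r*(-4 + r) = r*(-4 + r) - 8*r*w)
-55 - 29*v(m, -2) = -55 - (-58)*(-4 - 2 - 8*0) = -55 - (-58)*(-4 - 2 + 0) = -55 - (-58)*(-6) = -55 - 29*12 = -55 - 348 = -403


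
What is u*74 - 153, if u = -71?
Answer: -5407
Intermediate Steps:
u*74 - 153 = -71*74 - 153 = -5254 - 153 = -5407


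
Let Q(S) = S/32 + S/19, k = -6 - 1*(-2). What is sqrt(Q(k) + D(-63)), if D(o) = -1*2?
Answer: I*sqrt(13490)/76 ≈ 1.5282*I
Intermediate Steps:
D(o) = -2
k = -4 (k = -6 + 2 = -4)
Q(S) = 51*S/608 (Q(S) = S*(1/32) + S*(1/19) = S/32 + S/19 = 51*S/608)
sqrt(Q(k) + D(-63)) = sqrt((51/608)*(-4) - 2) = sqrt(-51/152 - 2) = sqrt(-355/152) = I*sqrt(13490)/76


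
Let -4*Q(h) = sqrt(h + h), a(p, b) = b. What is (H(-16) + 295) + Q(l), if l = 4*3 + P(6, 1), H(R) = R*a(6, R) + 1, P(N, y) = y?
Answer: 552 - sqrt(26)/4 ≈ 550.73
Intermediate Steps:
H(R) = 1 + R**2 (H(R) = R*R + 1 = R**2 + 1 = 1 + R**2)
l = 13 (l = 4*3 + 1 = 12 + 1 = 13)
Q(h) = -sqrt(2)*sqrt(h)/4 (Q(h) = -sqrt(h + h)/4 = -sqrt(2)*sqrt(h)/4)
(H(-16) + 295) + Q(l) = ((1 + (-16)**2) + 295) - sqrt(2)*sqrt(13)/4 = ((1 + 256) + 295) - sqrt(26)/4 = (257 + 295) - sqrt(26)/4 = 552 - sqrt(26)/4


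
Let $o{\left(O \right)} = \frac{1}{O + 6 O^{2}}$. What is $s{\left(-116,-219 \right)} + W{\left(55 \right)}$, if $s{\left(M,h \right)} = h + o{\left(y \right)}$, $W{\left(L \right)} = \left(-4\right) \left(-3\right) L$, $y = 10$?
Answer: $\frac{269011}{610} \approx 441.0$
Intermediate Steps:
$W{\left(L \right)} = 12 L$
$s{\left(M,h \right)} = \frac{1}{610} + h$ ($s{\left(M,h \right)} = h + \frac{1}{10 \left(1 + 6 \cdot 10\right)} = h + \frac{1}{10 \left(1 + 60\right)} = h + \frac{1}{10 \cdot 61} = h + \frac{1}{10} \cdot \frac{1}{61} = h + \frac{1}{610} = \frac{1}{610} + h$)
$s{\left(-116,-219 \right)} + W{\left(55 \right)} = \left(\frac{1}{610} - 219\right) + 12 \cdot 55 = - \frac{133589}{610} + 660 = \frac{269011}{610}$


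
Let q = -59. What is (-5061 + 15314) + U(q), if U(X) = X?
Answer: 10194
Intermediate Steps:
(-5061 + 15314) + U(q) = (-5061 + 15314) - 59 = 10253 - 59 = 10194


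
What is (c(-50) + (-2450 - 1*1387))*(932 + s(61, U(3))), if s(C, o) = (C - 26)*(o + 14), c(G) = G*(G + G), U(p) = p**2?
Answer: 2020131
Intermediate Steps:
c(G) = 2*G**2 (c(G) = G*(2*G) = 2*G**2)
s(C, o) = (-26 + C)*(14 + o)
(c(-50) + (-2450 - 1*1387))*(932 + s(61, U(3))) = (2*(-50)**2 + (-2450 - 1*1387))*(932 + (-364 - 26*3**2 + 14*61 + 61*3**2)) = (2*2500 + (-2450 - 1387))*(932 + (-364 - 26*9 + 854 + 61*9)) = (5000 - 3837)*(932 + (-364 - 234 + 854 + 549)) = 1163*(932 + 805) = 1163*1737 = 2020131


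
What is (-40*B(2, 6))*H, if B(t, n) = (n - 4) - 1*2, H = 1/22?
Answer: 0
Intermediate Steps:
H = 1/22 ≈ 0.045455
B(t, n) = -6 + n (B(t, n) = (-4 + n) - 2 = -6 + n)
(-40*B(2, 6))*H = -40*(-6 + 6)*(1/22) = -40*0*(1/22) = 0*(1/22) = 0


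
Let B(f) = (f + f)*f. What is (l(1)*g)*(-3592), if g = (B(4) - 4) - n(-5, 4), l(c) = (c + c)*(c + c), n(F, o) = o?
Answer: -344832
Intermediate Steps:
l(c) = 4*c**2 (l(c) = (2*c)*(2*c) = 4*c**2)
B(f) = 2*f**2 (B(f) = (2*f)*f = 2*f**2)
g = 24 (g = (2*4**2 - 4) - 1*4 = (2*16 - 4) - 4 = (32 - 4) - 4 = 28 - 4 = 24)
(l(1)*g)*(-3592) = ((4*1**2)*24)*(-3592) = ((4*1)*24)*(-3592) = (4*24)*(-3592) = 96*(-3592) = -344832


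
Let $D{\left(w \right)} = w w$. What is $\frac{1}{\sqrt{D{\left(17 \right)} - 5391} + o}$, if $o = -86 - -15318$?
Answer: $\frac{7616}{116009463} - \frac{i \sqrt{5102}}{232018926} \approx 6.565 \cdot 10^{-5} - 3.0786 \cdot 10^{-7} i$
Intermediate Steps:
$D{\left(w \right)} = w^{2}$
$o = 15232$ ($o = -86 + 15318 = 15232$)
$\frac{1}{\sqrt{D{\left(17 \right)} - 5391} + o} = \frac{1}{\sqrt{17^{2} - 5391} + 15232} = \frac{1}{\sqrt{289 - 5391} + 15232} = \frac{1}{\sqrt{-5102} + 15232} = \frac{1}{i \sqrt{5102} + 15232} = \frac{1}{15232 + i \sqrt{5102}}$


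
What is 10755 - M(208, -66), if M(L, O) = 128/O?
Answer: 354979/33 ≈ 10757.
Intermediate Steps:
10755 - M(208, -66) = 10755 - 128/(-66) = 10755 - 128*(-1)/66 = 10755 - 1*(-64/33) = 10755 + 64/33 = 354979/33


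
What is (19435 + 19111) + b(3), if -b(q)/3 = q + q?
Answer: 38528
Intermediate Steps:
b(q) = -6*q (b(q) = -3*(q + q) = -6*q)
(19435 + 19111) + b(3) = (19435 + 19111) - 6*3 = 38546 - 18 = 38528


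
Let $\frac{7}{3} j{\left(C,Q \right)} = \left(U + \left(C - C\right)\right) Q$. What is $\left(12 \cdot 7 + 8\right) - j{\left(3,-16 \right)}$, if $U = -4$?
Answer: $\frac{452}{7} \approx 64.571$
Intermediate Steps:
$j{\left(C,Q \right)} = - \frac{12 Q}{7}$ ($j{\left(C,Q \right)} = \frac{3 \left(-4 + \left(C - C\right)\right) Q}{7} = \frac{3 \left(-4 + 0\right) Q}{7} = \frac{3 \left(- 4 Q\right)}{7} = - \frac{12 Q}{7}$)
$\left(12 \cdot 7 + 8\right) - j{\left(3,-16 \right)} = \left(12 \cdot 7 + 8\right) - \left(- \frac{12}{7}\right) \left(-16\right) = \left(84 + 8\right) - \frac{192}{7} = 92 - \frac{192}{7} = \frac{452}{7}$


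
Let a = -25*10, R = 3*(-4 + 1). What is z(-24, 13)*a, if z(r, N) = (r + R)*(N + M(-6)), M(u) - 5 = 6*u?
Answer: -148500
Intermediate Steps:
M(u) = 5 + 6*u
R = -9 (R = 3*(-3) = -9)
a = -250
z(r, N) = (-31 + N)*(-9 + r) (z(r, N) = (r - 9)*(N + (5 + 6*(-6))) = (-9 + r)*(N + (5 - 36)) = (-9 + r)*(N - 31) = (-9 + r)*(-31 + N) = (-31 + N)*(-9 + r))
z(-24, 13)*a = (279 - 31*(-24) - 9*13 + 13*(-24))*(-250) = (279 + 744 - 117 - 312)*(-250) = 594*(-250) = -148500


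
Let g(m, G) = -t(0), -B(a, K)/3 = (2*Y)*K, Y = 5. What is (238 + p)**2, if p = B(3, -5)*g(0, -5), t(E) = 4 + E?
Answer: 131044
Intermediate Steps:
B(a, K) = -30*K (B(a, K) = -3*2*5*K = -30*K)
g(m, G) = -4 (g(m, G) = -(4 + 0) = -1*4 = -4)
p = -600 (p = -30*(-5)*(-4) = 150*(-4) = -600)
(238 + p)**2 = (238 - 600)**2 = (-362)**2 = 131044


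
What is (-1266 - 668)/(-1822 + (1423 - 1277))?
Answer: 967/838 ≈ 1.1539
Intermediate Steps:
(-1266 - 668)/(-1822 + (1423 - 1277)) = -1934/(-1822 + 146) = -1934/(-1676) = -1934*(-1/1676) = 967/838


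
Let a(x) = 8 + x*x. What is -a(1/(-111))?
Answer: -98569/12321 ≈ -8.0001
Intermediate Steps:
a(x) = 8 + x**2
-a(1/(-111)) = -(8 + (1/(-111))**2) = -(8 + (-1/111)**2) = -(8 + 1/12321) = -1*98569/12321 = -98569/12321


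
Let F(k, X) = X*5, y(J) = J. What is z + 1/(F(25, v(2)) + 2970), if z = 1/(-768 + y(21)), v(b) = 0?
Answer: -247/246510 ≈ -0.0010020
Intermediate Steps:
F(k, X) = 5*X
z = -1/747 (z = 1/(-768 + 21) = 1/(-747) = -1/747 ≈ -0.0013387)
z + 1/(F(25, v(2)) + 2970) = -1/747 + 1/(5*0 + 2970) = -1/747 + 1/(0 + 2970) = -1/747 + 1/2970 = -247/246510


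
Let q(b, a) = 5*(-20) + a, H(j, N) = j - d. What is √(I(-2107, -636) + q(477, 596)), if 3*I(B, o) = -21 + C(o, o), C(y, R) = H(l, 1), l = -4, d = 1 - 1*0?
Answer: √4386/3 ≈ 22.076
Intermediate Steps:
d = 1 (d = 1 + 0 = 1)
H(j, N) = -1 + j (H(j, N) = j - 1*1 = j - 1 = -1 + j)
C(y, R) = -5 (C(y, R) = -1 - 4 = -5)
q(b, a) = -100 + a
I(B, o) = -26/3 (I(B, o) = (-21 - 5)/3 = (⅓)*(-26) = -26/3)
√(I(-2107, -636) + q(477, 596)) = √(-26/3 + (-100 + 596)) = √(-26/3 + 496) = √(1462/3) = √4386/3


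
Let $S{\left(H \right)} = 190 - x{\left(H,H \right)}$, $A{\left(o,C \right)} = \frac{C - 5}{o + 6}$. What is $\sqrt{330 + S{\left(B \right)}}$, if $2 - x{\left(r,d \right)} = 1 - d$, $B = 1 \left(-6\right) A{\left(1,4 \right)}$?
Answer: $\frac{3 \sqrt{2821}}{7} \approx 22.763$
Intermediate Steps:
$A{\left(o,C \right)} = \frac{-5 + C}{6 + o}$
$B = \frac{6}{7}$ ($B = 1 \left(-6\right) \frac{-5 + 4}{6 + 1} = - 6 \cdot \frac{1}{7} \left(-1\right) = \left(-6\right) \left(- \frac{1}{7}\right) = \frac{6}{7} \approx 0.85714$)
$x{\left(r,d \right)} = 1 + d$ ($x{\left(r,d \right)} = 2 - \left(1 - d\right) = 2 + \left(-1 + d\right) = 1 + d$)
$S{\left(H \right)} = 189 - H$ ($S{\left(H \right)} = 190 - \left(1 + H\right) = 189 - H$)
$\sqrt{330 + S{\left(B \right)}} = \sqrt{330 + \left(189 - \frac{6}{7}\right)} = \sqrt{330 + \frac{1317}{7}} = \sqrt{\frac{3627}{7}} = \frac{3 \sqrt{2821}}{7}$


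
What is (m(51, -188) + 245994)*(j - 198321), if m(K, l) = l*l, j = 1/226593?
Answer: -12642809343730976/226593 ≈ -5.5795e+10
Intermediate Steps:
j = 1/226593 ≈ 4.4132e-6
m(K, l) = l²
(m(51, -188) + 245994)*(j - 198321) = ((-188)² + 245994)*(1/226593 - 198321) = (35344 + 245994)*(-44938150352/226593) = 281338*(-44938150352/226593) = -12642809343730976/226593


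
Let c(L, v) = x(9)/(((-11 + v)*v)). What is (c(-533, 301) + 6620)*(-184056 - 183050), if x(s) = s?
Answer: -106067901521377/43645 ≈ -2.4302e+9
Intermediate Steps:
c(L, v) = 9/(v*(-11 + v)) (c(L, v) = 9/(((-11 + v)*v)) = 9/((v*(-11 + v))) = 9*(1/(v*(-11 + v))) = 9/(v*(-11 + v)))
(c(-533, 301) + 6620)*(-184056 - 183050) = (9/(301*(-11 + 301)) + 6620)*(-184056 - 183050) = (9*(1/301)/290 + 6620)*(-367106) = (9*(1/301)*(1/290) + 6620)*(-367106) = (9/87290 + 6620)*(-367106) = (577859809/87290)*(-367106) = -106067901521377/43645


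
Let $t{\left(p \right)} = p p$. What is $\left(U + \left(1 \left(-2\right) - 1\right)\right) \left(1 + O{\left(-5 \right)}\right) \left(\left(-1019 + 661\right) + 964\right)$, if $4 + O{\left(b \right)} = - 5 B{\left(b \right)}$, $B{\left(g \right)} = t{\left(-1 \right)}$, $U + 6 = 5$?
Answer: $19392$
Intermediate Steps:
$t{\left(p \right)} = p^{2}$
$U = -1$ ($U = -6 + 5 = -1$)
$B{\left(g \right)} = 1$ ($B{\left(g \right)} = \left(-1\right)^{2} = 1$)
$O{\left(b \right)} = -9$ ($O{\left(b \right)} = -4 - 5 = -9$)
$\left(U + \left(1 \left(-2\right) - 1\right)\right) \left(1 + O{\left(-5 \right)}\right) \left(\left(-1019 + 661\right) + 964\right) = \left(-1 + \left(1 \left(-2\right) - 1\right)\right) \left(1 - 9\right) \left(\left(-1019 + 661\right) + 964\right) = \left(-1 - 3\right) \left(-8\right) \left(-358 + 964\right) = \left(-1 - 3\right) \left(-8\right) 606 = \left(-4\right) \left(-8\right) 606 = 32 \cdot 606 = 19392$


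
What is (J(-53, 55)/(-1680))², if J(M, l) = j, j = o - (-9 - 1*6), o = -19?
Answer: 1/176400 ≈ 5.6689e-6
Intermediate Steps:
j = -4 (j = -19 - (-9 - 1*6) = -19 - (-9 - 6) = -19 - 1*(-15) = -19 + 15 = -4)
J(M, l) = -4
(J(-53, 55)/(-1680))² = (-4/(-1680))² = (-4*(-1/1680))² = (1/420)² = 1/176400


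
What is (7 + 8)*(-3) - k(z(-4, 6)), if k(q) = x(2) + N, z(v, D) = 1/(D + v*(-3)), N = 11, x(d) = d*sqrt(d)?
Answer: -56 - 2*sqrt(2) ≈ -58.828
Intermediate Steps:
x(d) = d**(3/2)
z(v, D) = 1/(D - 3*v)
k(q) = 11 + 2*sqrt(2) (k(q) = 2**(3/2) + 11 = 2*sqrt(2) + 11 = 11 + 2*sqrt(2))
(7 + 8)*(-3) - k(z(-4, 6)) = (7 + 8)*(-3) - (11 + 2*sqrt(2)) = 15*(-3) + (-11 - 2*sqrt(2)) = -45 + (-11 - 2*sqrt(2)) = -56 - 2*sqrt(2)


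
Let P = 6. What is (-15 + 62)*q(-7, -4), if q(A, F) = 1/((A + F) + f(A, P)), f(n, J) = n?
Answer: -47/18 ≈ -2.6111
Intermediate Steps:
q(A, F) = 1/(F + 2*A) (q(A, F) = 1/((A + F) + A) = 1/(F + 2*A))
(-15 + 62)*q(-7, -4) = (-15 + 62)/(-4 + 2*(-7)) = 47/(-4 - 14) = 47/(-18) = 47*(-1/18) = -47/18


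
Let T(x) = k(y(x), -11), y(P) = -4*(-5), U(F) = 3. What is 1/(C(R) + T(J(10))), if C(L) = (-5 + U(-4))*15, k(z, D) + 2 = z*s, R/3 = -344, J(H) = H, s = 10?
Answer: 1/168 ≈ 0.0059524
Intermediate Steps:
y(P) = 20
R = -1032 (R = 3*(-344) = -1032)
k(z, D) = -2 + 10*z (k(z, D) = -2 + z*10 = -2 + 10*z)
C(L) = -30 (C(L) = (-5 + 3)*15 = -2*15 = -30)
T(x) = 198 (T(x) = -2 + 10*20 = -2 + 200 = 198)
1/(C(R) + T(J(10))) = 1/(-30 + 198) = 1/168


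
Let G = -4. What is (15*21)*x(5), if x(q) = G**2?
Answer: 5040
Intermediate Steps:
x(q) = 16 (x(q) = (-4)**2 = 16)
(15*21)*x(5) = (15*21)*16 = 315*16 = 5040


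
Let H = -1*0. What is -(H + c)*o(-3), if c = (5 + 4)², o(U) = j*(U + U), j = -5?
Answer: -2430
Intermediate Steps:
o(U) = -10*U (o(U) = -5*(U + U) = -10*U)
c = 81 (c = 9² = 81)
H = 0
-(H + c)*o(-3) = -(0 + 81)*(-10*(-3)) = -81*30 = -1*2430 = -2430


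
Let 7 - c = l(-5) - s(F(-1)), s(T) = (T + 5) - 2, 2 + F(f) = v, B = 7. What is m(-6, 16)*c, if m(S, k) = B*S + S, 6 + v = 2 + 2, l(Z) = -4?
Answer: -480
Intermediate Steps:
v = -2 (v = -6 + (2 + 2) = -6 + 4 = -2)
F(f) = -4 (F(f) = -2 - 2 = -4)
s(T) = 3 + T (s(T) = (5 + T) - 2 = 3 + T)
m(S, k) = 8*S (m(S, k) = 7*S + S = 8*S)
c = 10 (c = 7 - (-4 - (3 - 4)) = 7 - (-4 - 1*(-1)) = 7 - (-4 + 1) = 7 - 1*(-3) = 7 + 3 = 10)
m(-6, 16)*c = (8*(-6))*10 = -48*10 = -480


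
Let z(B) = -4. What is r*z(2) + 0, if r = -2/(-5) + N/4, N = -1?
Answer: -⅗ ≈ -0.60000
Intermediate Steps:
r = 3/20 (r = -2/(-5) - 1/4 = -2*(-⅕) - 1*¼ = ⅖ - ¼ = 3/20 ≈ 0.15000)
r*z(2) + 0 = (3/20)*(-4) + 0 = -⅗ + 0 = -⅗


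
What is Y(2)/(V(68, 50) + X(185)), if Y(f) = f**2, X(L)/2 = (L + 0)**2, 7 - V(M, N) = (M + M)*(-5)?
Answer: 4/69137 ≈ 5.7856e-5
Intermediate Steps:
V(M, N) = 7 + 10*M (V(M, N) = 7 - (M + M)*(-5) = 7 - 2*M*(-5) = 7 - (-10)*M = 7 + 10*M)
X(L) = 2*L**2 (X(L) = 2*(L + 0)**2 = 2*L**2)
Y(2)/(V(68, 50) + X(185)) = 2**2/((7 + 10*68) + 2*185**2) = 4/((7 + 680) + 2*34225) = 4/(687 + 68450) = 4/69137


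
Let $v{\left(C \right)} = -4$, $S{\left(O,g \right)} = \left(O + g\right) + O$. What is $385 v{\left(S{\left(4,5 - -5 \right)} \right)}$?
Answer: $-1540$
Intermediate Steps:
$S{\left(O,g \right)} = g + 2 O$
$385 v{\left(S{\left(4,5 - -5 \right)} \right)} = 385 \left(-4\right) = -1540$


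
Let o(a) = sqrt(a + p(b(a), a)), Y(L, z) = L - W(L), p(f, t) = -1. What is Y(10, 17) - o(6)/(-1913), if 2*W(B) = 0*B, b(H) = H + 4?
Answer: 10 + sqrt(5)/1913 ≈ 10.001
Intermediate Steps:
b(H) = 4 + H
W(B) = 0 (W(B) = (0*B)/2 = (1/2)*0 = 0)
Y(L, z) = L (Y(L, z) = L - 1*0 = L + 0 = L)
o(a) = sqrt(-1 + a) (o(a) = sqrt(a - 1) = sqrt(-1 + a))
Y(10, 17) - o(6)/(-1913) = 10 - sqrt(-1 + 6)/(-1913) = 10 - sqrt(5)*(-1)/1913 = 10 - (-1)*sqrt(5)/1913 = 10 + sqrt(5)/1913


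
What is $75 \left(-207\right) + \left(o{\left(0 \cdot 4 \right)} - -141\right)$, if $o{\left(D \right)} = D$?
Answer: $-15384$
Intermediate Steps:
$75 \left(-207\right) + \left(o{\left(0 \cdot 4 \right)} - -141\right) = 75 \left(-207\right) + \left(0 \cdot 4 - -141\right) = -15525 + \left(0 + 141\right) = -15525 + 141 = -15384$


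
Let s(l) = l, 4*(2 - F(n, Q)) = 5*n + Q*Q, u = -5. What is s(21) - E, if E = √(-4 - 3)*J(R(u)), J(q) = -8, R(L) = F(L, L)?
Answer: 21 + 8*I*√7 ≈ 21.0 + 21.166*I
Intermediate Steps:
F(n, Q) = 2 - 5*n/4 - Q²/4 (F(n, Q) = 2 - (5*n + Q*Q)/4 = 2 - (5*n + Q²)/4 = 2 - (Q² + 5*n)/4 = 2 + (-5*n/4 - Q²/4) = 2 - 5*n/4 - Q²/4)
R(L) = 2 - 5*L/4 - L²/4
E = -8*I*√7 (E = √(-4 - 3)*(-8) = √(-7)*(-8) = (I*√7)*(-8) = -8*I*√7 ≈ -21.166*I)
s(21) - E = 21 - (-8)*I*√7 = 21 + 8*I*√7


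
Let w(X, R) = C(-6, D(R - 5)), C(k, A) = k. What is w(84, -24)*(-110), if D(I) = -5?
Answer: 660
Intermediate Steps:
w(X, R) = -6
w(84, -24)*(-110) = -6*(-110) = 660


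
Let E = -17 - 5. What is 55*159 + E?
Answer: 8723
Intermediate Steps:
E = -22
55*159 + E = 55*159 - 22 = 8745 - 22 = 8723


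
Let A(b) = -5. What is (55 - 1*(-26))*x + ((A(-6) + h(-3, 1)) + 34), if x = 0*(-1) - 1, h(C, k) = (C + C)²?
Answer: -16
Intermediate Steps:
h(C, k) = 4*C² (h(C, k) = (2*C)² = 4*C²)
x = -1 (x = 0 - 1 = -1)
(55 - 1*(-26))*x + ((A(-6) + h(-3, 1)) + 34) = (55 - 1*(-26))*(-1) + ((-5 + 4*(-3)²) + 34) = (55 + 26)*(-1) + ((-5 + 4*9) + 34) = 81*(-1) + ((-5 + 36) + 34) = -81 + (31 + 34) = -81 + 65 = -16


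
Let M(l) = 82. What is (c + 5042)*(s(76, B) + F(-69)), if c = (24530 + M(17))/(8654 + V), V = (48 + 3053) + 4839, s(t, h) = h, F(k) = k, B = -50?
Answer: -4979647820/8297 ≈ -6.0017e+5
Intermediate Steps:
V = 7940 (V = 3101 + 4839 = 7940)
c = 12306/8297 (c = (24530 + 82)/(8654 + 7940) = 24612/16594 = 24612*(1/16594) = 12306/8297 ≈ 1.4832)
(c + 5042)*(s(76, B) + F(-69)) = (12306/8297 + 5042)*(-50 - 69) = (41845780/8297)*(-119) = -4979647820/8297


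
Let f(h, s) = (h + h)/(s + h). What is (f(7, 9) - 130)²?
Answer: 1067089/64 ≈ 16673.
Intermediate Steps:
f(h, s) = 2*h/(h + s) (f(h, s) = (2*h)/(h + s) = 2*h/(h + s))
(f(7, 9) - 130)² = (2*7/(7 + 9) - 130)² = (2*7/16 - 130)² = (2*7*(1/16) - 130)² = (7/8 - 130)² = (-1033/8)² = 1067089/64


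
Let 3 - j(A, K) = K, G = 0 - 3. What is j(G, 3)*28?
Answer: 0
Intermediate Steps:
G = -3
j(A, K) = 3 - K
j(G, 3)*28 = (3 - 1*3)*28 = (3 - 3)*28 = 0*28 = 0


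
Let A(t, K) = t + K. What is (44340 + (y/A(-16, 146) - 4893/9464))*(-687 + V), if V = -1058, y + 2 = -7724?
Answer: -104467270397/1352 ≈ -7.7269e+7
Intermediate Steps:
y = -7726 (y = -2 - 7724 = -7726)
A(t, K) = K + t
(44340 + (y/A(-16, 146) - 4893/9464))*(-687 + V) = (44340 + (-7726/(146 - 16) - 4893/9464))*(-687 - 1058) = (44340 + (-7726/130 - 4893*1/9464))*(-1745) = (44340 + (-7726*1/130 - 699/1352))*(-1745) = (44340 + (-3863/65 - 699/1352))*(-1745) = (44340 - 405247/6760)*(-1745) = (299333153/6760)*(-1745) = -104467270397/1352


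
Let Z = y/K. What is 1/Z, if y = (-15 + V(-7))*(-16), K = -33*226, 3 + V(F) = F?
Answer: -3729/200 ≈ -18.645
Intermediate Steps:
V(F) = -3 + F
K = -7458
y = 400 (y = (-15 + (-3 - 7))*(-16) = (-15 - 10)*(-16) = -25*(-16) = 400)
Z = -200/3729 (Z = 400/(-7458) = 400*(-1/7458) = -200/3729 ≈ -0.053634)
1/Z = 1/(-200/3729) = -3729/200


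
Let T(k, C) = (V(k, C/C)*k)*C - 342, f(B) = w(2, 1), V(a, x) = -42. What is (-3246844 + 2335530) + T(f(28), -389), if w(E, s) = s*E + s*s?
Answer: -862642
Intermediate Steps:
w(E, s) = s**2 + E*s (w(E, s) = E*s + s**2 = s**2 + E*s)
f(B) = 3 (f(B) = 1*(2 + 1) = 1*3 = 3)
T(k, C) = -342 - 42*C*k (T(k, C) = (-42*k)*C - 342 = -42*C*k - 342 = -342 - 42*C*k)
(-3246844 + 2335530) + T(f(28), -389) = (-3246844 + 2335530) + (-342 - 42*(-389)*3) = -911314 + (-342 + 49014) = -911314 + 48672 = -862642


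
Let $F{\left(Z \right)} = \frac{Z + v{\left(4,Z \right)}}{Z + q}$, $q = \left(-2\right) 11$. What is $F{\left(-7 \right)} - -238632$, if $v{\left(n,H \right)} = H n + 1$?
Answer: $\frac{6920362}{29} \approx 2.3863 \cdot 10^{5}$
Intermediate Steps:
$v{\left(n,H \right)} = 1 + H n$
$q = -22$
$F{\left(Z \right)} = \frac{1 + 5 Z}{-22 + Z}$ ($F{\left(Z \right)} = \frac{Z + \left(1 + Z 4\right)}{Z - 22} = \frac{Z + \left(1 + 4 Z\right)}{-22 + Z} = \frac{1 + 5 Z}{-22 + Z}$)
$F{\left(-7 \right)} - -238632 = \frac{1 + 5 \left(-7\right)}{-22 - 7} - -238632 = \frac{1 - 35}{-29} + 238632 = \left(- \frac{1}{29}\right) \left(-34\right) + 238632 = \frac{34}{29} + 238632 = \frac{6920362}{29}$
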